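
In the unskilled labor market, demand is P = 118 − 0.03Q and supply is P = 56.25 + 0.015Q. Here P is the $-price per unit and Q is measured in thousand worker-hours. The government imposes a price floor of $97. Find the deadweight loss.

Competitive equilibrium: 118 − 0.03Q = 56.25 + 0.015Q → Q* = 1372.2222, P* = 76.8333.
At the floor P = 97, quantity demanded = (118 − 97)/0.03 = 700.
Sellers' marginal cost at Q' = 700: 56.25 + 0.015·700 = 66.75.
ΔQ = 1372.2222 − 700 = 672.2222; wedge = 97 − 66.75 = 30.25.
The triangle = ½ × 672.2222 × 30.25 = $10167.36 thousand.

$10167.36 thousand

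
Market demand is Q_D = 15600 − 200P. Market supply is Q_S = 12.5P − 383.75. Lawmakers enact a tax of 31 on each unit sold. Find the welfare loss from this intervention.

In inverse form: demand P = 78 − 0.005Q, supply P = 30.7 + 0.08Q.
Competitive equilibrium: 78 − 0.005Q = 30.7 + 0.08Q → Q* = 556.4706, P* = 75.2176.
With the tax, the buyer price exceeds the seller price by 31: (78 − 0.005Q) − (30.7 + 0.08Q) = 31 → Q' = 191.7647.
ΔQ = 556.4706 − 191.7647 = 364.7059; the wedge equals the tax, 31.
Deadweight loss = ½ × 364.7059 × 31 = 5652.94.

5652.94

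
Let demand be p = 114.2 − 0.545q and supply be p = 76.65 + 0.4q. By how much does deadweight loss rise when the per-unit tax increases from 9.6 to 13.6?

49.10

Competitive equilibrium: 114.2 − 0.545q = 76.65 + 0.4q → q* = 39.7354, p* = 92.5442.
For a per-unit tax t: Δq = t/0.945, so DWL = ½·t·(t/0.945) = t²/1.89.
At t = 9.6: DWL = 48.762. At t = 13.6: DWL = 97.862.
Increase = 97.862 − 48.762 = 49.10.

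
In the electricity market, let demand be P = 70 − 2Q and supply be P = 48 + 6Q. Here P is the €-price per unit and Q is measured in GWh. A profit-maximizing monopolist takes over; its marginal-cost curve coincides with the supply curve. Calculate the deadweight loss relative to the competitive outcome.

Competitive equilibrium: 70 − 2Q = 48 + 6Q → Q* = 2.75, P* = 64.5.
Marginal revenue: MR = 70 − 4Q. Set MR = MC: 70 − 4Q = 48 + 6Q → Q_m = 2.2.
Price P_m = 70 − 2·2.2 = 65.6; MC(Q_m) = 48 + 6·2.2 = 61.2.
Competitive Q* = 2.75, so ΔQ = 0.55; wedge = 65.6 − 61.2 = 4.4.
Welfare loss = ½ × 0.55 × 4.4 = €1.21.

€1.21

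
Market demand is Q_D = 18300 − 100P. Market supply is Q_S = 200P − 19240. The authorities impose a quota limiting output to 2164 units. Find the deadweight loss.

98427.85

In inverse form: demand P = 183 − 0.01Q, supply P = 96.2 + 0.005Q.
Competitive equilibrium: 183 − 0.01Q = 96.2 + 0.005Q → Q* = 5786.6667, P* = 125.1333.
At Q = 2164: demand price = 183 − 0.01·2164 = 161.36; supply price = 96.2 + 0.005·2164 = 107.02.
ΔQ = 5786.6667 − 2164 = 3622.6667; wedge = 161.36 − 107.02 = 54.34.
Deadweight loss = ½ × 3622.6667 × 54.34 = 98427.85.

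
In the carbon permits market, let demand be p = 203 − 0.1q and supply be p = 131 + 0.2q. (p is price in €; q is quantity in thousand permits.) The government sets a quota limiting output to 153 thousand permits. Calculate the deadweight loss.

Competitive equilibrium: 203 − 0.1q = 131 + 0.2q → q* = 240, p* = 179.
At q = 153: demand price = 203 − 0.1·153 = 187.7; supply price = 131 + 0.2·153 = 161.6.
Δq = 240 − 153 = 87; wedge = 187.7 − 161.6 = 26.1.
Deadweight loss = ½ × 87 × 26.1 = €1135.35 thousand.

€1135.35 thousand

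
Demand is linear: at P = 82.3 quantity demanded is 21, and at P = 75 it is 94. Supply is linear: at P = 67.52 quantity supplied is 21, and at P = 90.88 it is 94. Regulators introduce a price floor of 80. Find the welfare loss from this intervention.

31.21

Demand slope = (75 − 82.3)/(94 − 21) = −0.1, so P = 84.4 − 0.1Q.
Supply slope = (90.88 − 67.52)/(94 − 21) = 0.32, so P = 60.8 + 0.32Q.
Competitive equilibrium: 84.4 − 0.1Q = 60.8 + 0.32Q → Q* = 56.1905, P* = 78.781.
At the floor P = 80, quantity demanded = (84.4 − 80)/0.1 = 44.
Sellers' marginal cost at Q' = 44: 60.8 + 0.32·44 = 74.88.
ΔQ = 56.1905 − 44 = 12.1905; wedge = 80 − 74.88 = 5.12.
Welfare loss = ½ × 12.1905 × 5.12 = 31.21.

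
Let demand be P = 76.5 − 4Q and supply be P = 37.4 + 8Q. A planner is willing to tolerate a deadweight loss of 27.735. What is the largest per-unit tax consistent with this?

25.8

Competitive equilibrium: 76.5 − 4Q = 37.4 + 8Q → Q* = 3.2583, P* = 63.4667.
A tax t gives ΔQ = t/12 and wedge t, so DWL = t²/24.
t²/24 = 27.735 → t² = 665.64 → t = 25.8.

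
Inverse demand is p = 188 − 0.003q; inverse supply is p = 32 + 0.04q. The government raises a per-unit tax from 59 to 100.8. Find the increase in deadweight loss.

77670.23

Competitive equilibrium: 188 − 0.003q = 32 + 0.04q → q* = 3627.907, p* = 177.1163.
For a per-unit tax t: Δq = t/0.043, so DWL = ½·t·(t/0.043) = t²/0.086.
At t = 59: DWL = 40476.744. At t = 100.8: DWL = 118146.977.
Increase = 118146.977 − 40476.744 = 77670.23.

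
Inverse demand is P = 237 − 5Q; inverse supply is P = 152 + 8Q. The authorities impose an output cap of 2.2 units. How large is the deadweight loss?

122.34

Competitive equilibrium: 237 − 5Q = 152 + 8Q → Q* = 6.53846, P* = 204.30769.
At Q = 2.2: demand price = 237 − 5·2.2 = 226; supply price = 152 + 8·2.2 = 169.6.
ΔQ = 6.53846 − 2.2 = 4.33846; wedge = 226 − 169.6 = 56.4.
DWL = ½ × 4.33846 × 56.4 = 122.34.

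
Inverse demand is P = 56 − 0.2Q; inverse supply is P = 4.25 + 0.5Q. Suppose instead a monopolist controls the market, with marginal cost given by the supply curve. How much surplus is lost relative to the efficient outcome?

94.46

Competitive equilibrium: 56 − 0.2Q = 4.25 + 0.5Q → Q* = 73.9286, P* = 41.2143.
Marginal revenue: MR = 56 − 0.4Q. Set MR = MC: 56 − 0.4Q = 4.25 + 0.5Q → Q_m = 57.5.
Price P_m = 56 − 0.2·57.5 = 44.5; MC(Q_m) = 4.25 + 0.5·57.5 = 33.
Competitive Q* = 73.9286, so ΔQ = 16.4286; wedge = 44.5 − 33 = 11.5.
The triangle = ½ × 16.4286 × 11.5 = 94.46.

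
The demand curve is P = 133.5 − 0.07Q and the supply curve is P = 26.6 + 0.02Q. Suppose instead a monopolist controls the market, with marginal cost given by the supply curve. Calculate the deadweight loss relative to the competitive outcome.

12151.76

Competitive equilibrium: 133.5 − 0.07Q = 26.6 + 0.02Q → Q* = 1187.77778, P* = 50.35556.
Marginal revenue: MR = 133.5 − 0.14Q. Set MR = MC: 133.5 − 0.14Q = 26.6 + 0.02Q → Q_m = 668.125.
Price P_m = 133.5 − 0.07·668.125 = 86.73125; MC(Q_m) = 26.6 + 0.02·668.125 = 39.9625.
Competitive Q* = 1187.77778, so ΔQ = 519.65278; wedge = 86.73125 − 39.9625 = 46.76875.
DWL = ½ × 519.65278 × 46.76875 = 12151.76.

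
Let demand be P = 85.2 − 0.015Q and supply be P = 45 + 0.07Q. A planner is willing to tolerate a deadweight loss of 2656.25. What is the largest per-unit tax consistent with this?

Competitive equilibrium: 85.2 − 0.015Q = 45 + 0.07Q → Q* = 472.9412, P* = 78.1059.
A tax t gives ΔQ = t/0.085 and wedge t, so DWL = t²/0.17.
t²/0.17 = 2656.25 → t² = 451.5625 → t = 21.25.

21.25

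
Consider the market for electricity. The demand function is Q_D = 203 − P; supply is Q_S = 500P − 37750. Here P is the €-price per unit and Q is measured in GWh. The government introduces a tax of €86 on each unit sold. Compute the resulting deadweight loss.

In inverse form: demand P = 203 − Q, supply P = 75.5 + 0.002Q.
Competitive equilibrium: 203 − Q = 75.5 + 0.002Q → Q* = 127.2455, P* = 75.7545.
With the tax, the buyer price exceeds the seller price by 86: (203 − Q) − (75.5 + 0.002Q) = 86 → Q' = 41.4172.
ΔQ = 127.2455 − 41.4172 = 85.8283; the wedge equals the tax, 86.
DWL = ½ × 85.8283 × 86 = €3690.62.

€3690.62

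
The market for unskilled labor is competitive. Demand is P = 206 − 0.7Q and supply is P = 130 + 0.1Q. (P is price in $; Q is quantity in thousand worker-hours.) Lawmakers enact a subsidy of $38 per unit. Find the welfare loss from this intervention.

Competitive equilibrium: 206 − 0.7Q = 130 + 0.1Q → Q* = 95, P* = 139.5.
The subsidy lowers effective supply by 38: P = 92 + 0.1Q.
New quantity: 206 − 0.7Q = 92 + 0.1Q → Q' = 142.5.
Overproduction ΔQ = 142.5 − 95 = 47.5; wedge = subsidy = 38.
Welfare loss = ½ × 47.5 × 38 = $902.50 thousand.

$902.50 thousand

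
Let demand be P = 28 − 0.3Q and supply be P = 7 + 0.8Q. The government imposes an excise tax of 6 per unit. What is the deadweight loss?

Competitive equilibrium: 28 − 0.3Q = 7 + 0.8Q → Q* = 19.0909, P* = 22.2727.
With the tax, the buyer price exceeds the seller price by 6: (28 − 0.3Q) − (7 + 0.8Q) = 6 → Q' = 13.6364.
ΔQ = 19.0909 − 13.6364 = 5.4545; the wedge equals the tax, 6.
Deadweight loss = ½ × 5.4545 × 6 = 16.36.

16.36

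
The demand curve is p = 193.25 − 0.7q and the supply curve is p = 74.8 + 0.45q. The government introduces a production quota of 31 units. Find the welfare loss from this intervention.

Competitive equilibrium: 193.25 − 0.7q = 74.8 + 0.45q → q* = 103, p* = 121.15.
At q = 31: demand price = 193.25 − 0.7·31 = 171.55; supply price = 74.8 + 0.45·31 = 88.75.
Δq = 103 − 31 = 72; wedge = 171.55 − 88.75 = 82.8.
Welfare loss = ½ × 72 × 82.8 = 2980.80.

2980.80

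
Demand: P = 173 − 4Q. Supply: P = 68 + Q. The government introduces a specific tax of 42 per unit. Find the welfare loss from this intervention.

176.40

Competitive equilibrium: 173 − 4Q = 68 + Q → Q* = 21, P* = 89.
With the tax, the buyer price exceeds the seller price by 42: (173 − 4Q) − (68 + Q) = 42 → Q' = 12.6.
ΔQ = 21 − 12.6 = 8.4; the wedge equals the tax, 42.
DWL = ½ × 8.4 × 42 = 176.40.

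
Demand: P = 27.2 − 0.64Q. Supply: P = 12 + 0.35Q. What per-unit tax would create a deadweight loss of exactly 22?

6.6

Competitive equilibrium: 27.2 − 0.64Q = 12 + 0.35Q → Q* = 15.3535, P* = 17.3737.
A tax t gives ΔQ = t/0.99 and wedge t, so DWL = t²/1.98.
t²/1.98 = 22 → t² = 43.56 → t = 6.6.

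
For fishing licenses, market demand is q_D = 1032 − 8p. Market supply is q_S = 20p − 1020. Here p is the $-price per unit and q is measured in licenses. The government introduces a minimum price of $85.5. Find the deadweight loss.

In inverse form: demand p = 129 − 0.125q, supply p = 51 + 0.05q.
Competitive equilibrium: 129 − 0.125q = 51 + 0.05q → q* = 445.7143, p* = 73.2857.
At the floor p = 85.5, quantity demanded = (129 − 85.5)/0.125 = 348.
Sellers' marginal cost at q' = 348: 51 + 0.05·348 = 68.4.
Δq = 445.7143 − 348 = 97.7143; wedge = 85.5 − 68.4 = 17.1.
DWL = ½ × 97.7143 × 17.1 = $835.46.

$835.46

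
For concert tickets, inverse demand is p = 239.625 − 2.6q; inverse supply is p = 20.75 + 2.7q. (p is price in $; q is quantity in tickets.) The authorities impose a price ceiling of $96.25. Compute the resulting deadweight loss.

$471.17

Competitive equilibrium: 239.625 − 2.6q = 20.75 + 2.7q → q* = 41.2972, p* = 132.2524.
At the ceiling p = 96.25, quantity supplied = (96.25 − 20.75)/2.7 = 27.963.
Willingness to pay at q' = 27.963: 239.625 − 2.6·27.963 = 166.9212.
Δq = 41.2972 − 27.963 = 13.3342; wedge = 166.9212 − 96.25 = 70.6712.
DWL = ½ × 13.3342 × 70.6712 = $471.17.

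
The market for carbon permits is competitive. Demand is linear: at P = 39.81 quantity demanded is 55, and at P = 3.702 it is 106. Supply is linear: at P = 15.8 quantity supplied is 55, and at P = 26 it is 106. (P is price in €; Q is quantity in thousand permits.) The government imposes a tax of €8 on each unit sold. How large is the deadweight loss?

€35.24 thousand

Demand slope = (3.702 − 39.81)/(106 − 55) = −0.708, so P = 78.75 − 0.708Q.
Supply slope = (26 − 15.8)/(106 − 55) = 0.2, so P = 4.8 + 0.2Q.
Competitive equilibrium: 78.75 − 0.708Q = 4.8 + 0.2Q → Q* = 81.4427, P* = 21.0885.
With the tax, the buyer price exceeds the seller price by 8: (78.75 − 0.708Q) − (4.8 + 0.2Q) = 8 → Q' = 72.6322.
ΔQ = 81.4427 − 72.6322 = 8.8105; the wedge equals the tax, 8.
The triangle = ½ × 8.8105 × 8 = €35.24 thousand.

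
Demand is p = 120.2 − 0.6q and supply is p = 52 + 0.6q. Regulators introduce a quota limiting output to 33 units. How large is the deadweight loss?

340.82

Competitive equilibrium: 120.2 − 0.6q = 52 + 0.6q → q* = 56.8333, p* = 86.1.
At q = 33: demand price = 120.2 − 0.6·33 = 100.4; supply price = 52 + 0.6·33 = 71.8.
Δq = 56.8333 − 33 = 23.8333; wedge = 100.4 − 71.8 = 28.6.
DWL = ½ × 23.8333 × 28.6 = 340.82.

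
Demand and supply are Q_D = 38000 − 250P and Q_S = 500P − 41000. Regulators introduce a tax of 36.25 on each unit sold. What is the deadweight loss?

109505.21

In inverse form: demand P = 152 − 0.004Q, supply P = 82 + 0.002Q.
Competitive equilibrium: 152 − 0.004Q = 82 + 0.002Q → Q* = 11666.6667, P* = 105.3333.
With the tax, the buyer price exceeds the seller price by 36.25: (152 − 0.004Q) − (82 + 0.002Q) = 36.25 → Q' = 5625.
ΔQ = 11666.6667 − 5625 = 6041.6667; the wedge equals the tax, 36.25.
Deadweight loss = ½ × 6041.6667 × 36.25 = 109505.21.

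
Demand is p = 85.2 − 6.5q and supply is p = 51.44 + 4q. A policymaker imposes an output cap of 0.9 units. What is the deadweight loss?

28.14

Competitive equilibrium: 85.2 − 6.5q = 51.44 + 4q → q* = 3.2152, p* = 64.301.
At q = 0.9: demand price = 85.2 − 6.5·0.9 = 79.35; supply price = 51.44 + 4·0.9 = 55.04.
Δq = 3.2152 − 0.9 = 2.3152; wedge = 79.35 − 55.04 = 24.31.
Deadweight loss = ½ × 2.3152 × 24.31 = 28.14.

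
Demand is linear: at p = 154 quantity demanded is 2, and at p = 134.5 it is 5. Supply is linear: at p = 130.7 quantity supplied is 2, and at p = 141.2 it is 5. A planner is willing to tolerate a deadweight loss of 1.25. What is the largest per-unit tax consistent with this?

Demand slope = (134.5 − 154)/(5 − 2) = −6.5, so p = 167 − 6.5q.
Supply slope = (141.2 − 130.7)/(5 − 2) = 3.5, so p = 123.7 + 3.5q.
Competitive equilibrium: 167 − 6.5q = 123.7 + 3.5q → q* = 4.33, p* = 138.855.
A tax t gives Δq = t/10 and wedge t, so DWL = t²/20.
t²/20 = 1.25 → t² = 25 → t = 5.

5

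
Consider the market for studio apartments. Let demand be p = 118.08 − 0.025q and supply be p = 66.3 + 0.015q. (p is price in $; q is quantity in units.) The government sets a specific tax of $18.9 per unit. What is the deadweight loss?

Competitive equilibrium: 118.08 − 0.025q = 66.3 + 0.015q → q* = 1294.5, p* = 85.7175.
With the tax, the buyer price exceeds the seller price by 18.9: (118.08 − 0.025q) − (66.3 + 0.015q) = 18.9 → q' = 822.
Δq = 1294.5 − 822 = 472.5; the wedge equals the tax, 18.9.
DWL = ½ × 472.5 × 18.9 = $4465.125.

$4465.125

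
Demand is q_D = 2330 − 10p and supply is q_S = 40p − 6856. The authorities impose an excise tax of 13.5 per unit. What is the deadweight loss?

In inverse form: demand p = 233 − 0.1q, supply p = 171.4 + 0.025q.
Competitive equilibrium: 233 − 0.1q = 171.4 + 0.025q → q* = 492.8, p* = 183.72.
With the tax, the buyer price exceeds the seller price by 13.5: (233 − 0.1q) − (171.4 + 0.025q) = 13.5 → q' = 384.8.
Δq = 492.8 − 384.8 = 108; the wedge equals the tax, 13.5.
The triangle = ½ × 108 × 13.5 = 729.

729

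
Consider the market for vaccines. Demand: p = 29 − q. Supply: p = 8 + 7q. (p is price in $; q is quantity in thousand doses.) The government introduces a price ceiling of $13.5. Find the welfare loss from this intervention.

Competitive equilibrium: 29 − q = 8 + 7q → q* = 2.625, p* = 26.375.
At the ceiling p = 13.5, quantity supplied = (13.5 − 8)/7 = 0.7857.
Willingness to pay at q' = 0.7857: 29 − 1·0.7857 = 28.2143.
Δq = 2.625 − 0.7857 = 1.8393; wedge = 28.2143 − 13.5 = 14.7143.
Welfare loss = ½ × 1.8393 × 14.7143 = $13.53 thousand.

$13.53 thousand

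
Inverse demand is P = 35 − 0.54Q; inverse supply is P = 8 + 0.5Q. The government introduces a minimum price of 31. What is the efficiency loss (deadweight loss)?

179.01

Competitive equilibrium: 35 − 0.54Q = 8 + 0.5Q → Q* = 25.9615, P* = 20.9808.
At the floor P = 31, quantity demanded = (35 − 31)/0.54 = 7.4074.
Sellers' marginal cost at Q' = 7.4074: 8 + 0.5·7.4074 = 11.7037.
ΔQ = 25.9615 − 7.4074 = 18.5541; wedge = 31 − 11.7037 = 19.2963.
Deadweight loss = ½ × 18.5541 × 19.2963 = 179.01.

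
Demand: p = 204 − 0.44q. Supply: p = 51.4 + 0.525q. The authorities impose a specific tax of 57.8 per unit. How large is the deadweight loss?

Competitive equilibrium: 204 − 0.44q = 51.4 + 0.525q → q* = 158.1347, p* = 134.4207.
With the tax, the buyer price exceeds the seller price by 57.8: (204 − 0.44q) − (51.4 + 0.525q) = 57.8 → q' = 98.2383.
Δq = 158.1347 − 98.2383 = 59.8964; the wedge equals the tax, 57.8.
Welfare loss = ½ × 59.8964 × 57.8 = 1731.01.

1731.01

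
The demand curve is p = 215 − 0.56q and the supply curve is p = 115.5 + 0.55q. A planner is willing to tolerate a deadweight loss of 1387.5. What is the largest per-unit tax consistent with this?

55.5

Competitive equilibrium: 215 − 0.56q = 115.5 + 0.55q → q* = 89.6396, p* = 164.8018.
A tax t gives Δq = t/1.11 and wedge t, so DWL = t²/2.22.
t²/2.22 = 1387.5 → t² = 3080.25 → t = 55.5.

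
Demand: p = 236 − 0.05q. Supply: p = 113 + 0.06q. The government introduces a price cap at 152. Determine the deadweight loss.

12055.68

Competitive equilibrium: 236 − 0.05q = 113 + 0.06q → q* = 1118.1818, p* = 180.0909.
At the ceiling p = 152, quantity supplied = (152 − 113)/0.06 = 650.
Willingness to pay at q' = 650: 236 − 0.05·650 = 203.5.
Δq = 1118.1818 − 650 = 468.1818; wedge = 203.5 − 152 = 51.5.
The triangle = ½ × 468.1818 × 51.5 = 12055.68.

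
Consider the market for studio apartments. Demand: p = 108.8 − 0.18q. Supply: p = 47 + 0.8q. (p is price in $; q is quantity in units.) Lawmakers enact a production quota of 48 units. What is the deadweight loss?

Competitive equilibrium: 108.8 − 0.18q = 47 + 0.8q → q* = 63.0612, p* = 97.449.
At q = 48: demand price = 108.8 − 0.18·48 = 100.16; supply price = 47 + 0.8·48 = 85.4.
Δq = 63.0612 − 48 = 15.0612; wedge = 100.16 − 85.4 = 14.76.
The triangle = ½ × 15.0612 × 14.76 = $111.15.

$111.15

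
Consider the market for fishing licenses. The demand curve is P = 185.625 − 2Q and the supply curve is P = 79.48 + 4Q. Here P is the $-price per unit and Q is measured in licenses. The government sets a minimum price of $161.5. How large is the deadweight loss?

$95.03

Competitive equilibrium: 185.625 − 2Q = 79.48 + 4Q → Q* = 17.6908, P* = 150.2433.
At the floor P = 161.5, quantity demanded = (185.625 − 161.5)/2 = 12.0625.
Sellers' marginal cost at Q' = 12.0625: 79.48 + 4·12.0625 = 127.73.
ΔQ = 17.6908 − 12.0625 = 5.6283; wedge = 161.5 − 127.73 = 33.77.
DWL = ½ × 5.6283 × 33.77 = $95.03.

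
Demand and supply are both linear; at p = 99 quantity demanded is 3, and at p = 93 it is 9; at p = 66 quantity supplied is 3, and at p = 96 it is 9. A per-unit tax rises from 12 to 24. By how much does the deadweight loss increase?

36

Demand slope = (93 − 99)/(9 − 3) = −1, so p = 102 − q.
Supply slope = (96 − 66)/(9 − 3) = 5, so p = 51 + 5q.
Competitive equilibrium: 102 − q = 51 + 5q → q* = 8.5, p* = 93.5.
For a per-unit tax t: Δq = t/6, so DWL = ½·t·(t/6) = t²/12.
At t = 12: DWL = 12. At t = 24: DWL = 48.
Increase = 48 − 12 = 36.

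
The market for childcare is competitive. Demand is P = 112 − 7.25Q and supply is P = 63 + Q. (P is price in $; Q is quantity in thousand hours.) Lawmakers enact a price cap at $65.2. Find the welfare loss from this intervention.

Competitive equilibrium: 112 − 7.25Q = 63 + Q → Q* = 5.9394, P* = 68.9394.
At the ceiling P = 65.2, quantity supplied = (65.2 − 63)/1 = 2.2.
Willingness to pay at Q' = 2.2: 112 − 7.25·2.2 = 96.05.
ΔQ = 5.9394 − 2.2 = 3.7394; wedge = 96.05 − 65.2 = 30.85.
Welfare loss = ½ × 3.7394 × 30.85 = $57.68 thousand.

$57.68 thousand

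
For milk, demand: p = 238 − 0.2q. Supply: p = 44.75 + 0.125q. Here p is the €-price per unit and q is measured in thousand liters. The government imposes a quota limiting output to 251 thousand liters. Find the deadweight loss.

€19186.62 thousand

Competitive equilibrium: 238 − 0.2q = 44.75 + 0.125q → q* = 594.6154, p* = 119.0769.
At q = 251: demand price = 238 − 0.2·251 = 187.8; supply price = 44.75 + 0.125·251 = 76.125.
Δq = 594.6154 − 251 = 343.6154; wedge = 187.8 − 76.125 = 111.675.
Deadweight loss = ½ × 343.6154 × 111.675 = €19186.62 thousand.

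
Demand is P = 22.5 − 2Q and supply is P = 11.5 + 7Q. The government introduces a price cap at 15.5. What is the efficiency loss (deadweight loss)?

1.91

Competitive equilibrium: 22.5 − 2Q = 11.5 + 7Q → Q* = 1.2222, P* = 20.0556.
At the ceiling P = 15.5, quantity supplied = (15.5 − 11.5)/7 = 0.5714.
Willingness to pay at Q' = 0.5714: 22.5 − 2·0.5714 = 21.3572.
ΔQ = 1.2222 − 0.5714 = 0.6508; wedge = 21.3572 − 15.5 = 5.8572.
The triangle = ½ × 0.6508 × 5.8572 = 1.91.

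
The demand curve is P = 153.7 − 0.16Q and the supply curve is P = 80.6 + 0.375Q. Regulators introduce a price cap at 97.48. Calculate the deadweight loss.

2245.56

Competitive equilibrium: 153.7 − 0.16Q = 80.6 + 0.375Q → Q* = 136.6355, P* = 131.8383.
At the ceiling P = 97.48, quantity supplied = (97.48 − 80.6)/0.375 = 45.0133.
Willingness to pay at Q' = 45.0133: 153.7 − 0.16·45.0133 = 146.4979.
ΔQ = 136.6355 − 45.0133 = 91.6222; wedge = 146.4979 − 97.48 = 49.0179.
Welfare loss = ½ × 91.6222 × 49.0179 = 2245.56.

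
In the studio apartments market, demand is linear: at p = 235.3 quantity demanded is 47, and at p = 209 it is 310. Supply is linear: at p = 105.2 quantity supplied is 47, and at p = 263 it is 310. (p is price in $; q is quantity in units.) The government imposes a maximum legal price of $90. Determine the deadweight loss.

Demand slope = (209 − 235.3)/(310 − 47) = −0.1, so p = 240 − 0.1q.
Supply slope = (263 − 105.2)/(310 − 47) = 0.6, so p = 77 + 0.6q.
Competitive equilibrium: 240 − 0.1q = 77 + 0.6q → q* = 232.85714, p* = 216.71429.
At the ceiling p = 90, quantity supplied = (90 − 77)/0.6 = 21.66667.
Willingness to pay at q' = 21.66667: 240 − 0.1·21.66667 = 237.83333.
Δq = 232.85714 − 21.66667 = 211.19047; wedge = 237.83333 − 90 = 147.83333.
Welfare loss = ½ × 211.19047 × 147.83333 = $15610.50.

$15610.50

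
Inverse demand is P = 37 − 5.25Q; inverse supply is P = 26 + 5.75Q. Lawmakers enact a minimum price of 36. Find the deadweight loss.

3.60

Competitive equilibrium: 37 − 5.25Q = 26 + 5.75Q → Q* = 1, P* = 31.75.
At the floor P = 36, quantity demanded = (37 − 36)/5.25 = 0.1905.
Sellers' marginal cost at Q' = 0.1905: 26 + 5.75·0.1905 = 27.0954.
ΔQ = 1 − 0.1905 = 0.8095; wedge = 36 − 27.0954 = 8.9046.
Deadweight loss = ½ × 0.8095 × 8.9046 = 3.60.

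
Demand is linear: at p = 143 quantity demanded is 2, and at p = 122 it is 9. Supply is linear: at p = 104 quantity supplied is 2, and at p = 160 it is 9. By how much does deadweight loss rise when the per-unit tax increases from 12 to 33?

42.95

Demand slope = (122 − 143)/(9 − 2) = −3, so p = 149 − 3q.
Supply slope = (160 − 104)/(9 − 2) = 8, so p = 88 + 8q.
Competitive equilibrium: 149 − 3q = 88 + 8q → q* = 5.5455, p* = 132.3636.
For a per-unit tax t: Δq = t/11, so DWL = ½·t·(t/11) = t²/22.
At t = 12: DWL = 6.5455. At t = 33: DWL = 49.5.
Increase = 49.5 − 6.5455 = 42.95.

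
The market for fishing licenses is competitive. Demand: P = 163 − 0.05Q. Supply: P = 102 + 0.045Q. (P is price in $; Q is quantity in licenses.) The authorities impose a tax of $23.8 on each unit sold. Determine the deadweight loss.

$2981.26

Competitive equilibrium: 163 − 0.05Q = 102 + 0.045Q → Q* = 642.1053, P* = 130.8947.
With the tax, the buyer price exceeds the seller price by 23.8: (163 − 0.05Q) − (102 + 0.045Q) = 23.8 → Q' = 391.5789.
ΔQ = 642.1053 − 391.5789 = 250.5264; the wedge equals the tax, 23.8.
Welfare loss = ½ × 250.5264 × 23.8 = $2981.26.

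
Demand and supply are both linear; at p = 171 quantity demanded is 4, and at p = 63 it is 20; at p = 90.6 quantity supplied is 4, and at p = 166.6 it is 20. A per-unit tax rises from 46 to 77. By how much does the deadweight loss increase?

165.78

Demand slope = (63 − 171)/(20 − 4) = −6.75, so p = 198 − 6.75q.
Supply slope = (166.6 − 90.6)/(20 − 4) = 4.75, so p = 71.6 + 4.75q.
Competitive equilibrium: 198 − 6.75q = 71.6 + 4.75q → q* = 10.9913, p* = 123.8087.
For a per-unit tax t: Δq = t/11.5, so DWL = ½·t·(t/11.5) = t²/23.
At t = 46: DWL = 92. At t = 77: DWL = 257.783.
Increase = 257.783 − 92 = 165.78.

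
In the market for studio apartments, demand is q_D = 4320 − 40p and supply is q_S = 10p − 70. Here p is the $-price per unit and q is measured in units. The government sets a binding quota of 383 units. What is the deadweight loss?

In inverse form: demand p = 108 − 0.025q, supply p = 7 + 0.1q.
Competitive equilibrium: 108 − 0.025q = 7 + 0.1q → q* = 808, p* = 87.8.
At q = 383: demand price = 108 − 0.025·383 = 98.425; supply price = 7 + 0.1·383 = 45.3.
Δq = 808 − 383 = 425; wedge = 98.425 − 45.3 = 53.125.
Deadweight loss = ½ × 425 × 53.125 = $11289.06.

$11289.06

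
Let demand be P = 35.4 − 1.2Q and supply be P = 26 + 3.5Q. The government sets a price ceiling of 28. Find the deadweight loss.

Competitive equilibrium: 35.4 − 1.2Q = 26 + 3.5Q → Q* = 2, P* = 33.
At the ceiling P = 28, quantity supplied = (28 − 26)/3.5 = 0.5714.
Willingness to pay at Q' = 0.5714: 35.4 − 1.2·0.5714 = 34.7143.
ΔQ = 2 − 0.5714 = 1.4286; wedge = 34.7143 − 28 = 6.7143.
Deadweight loss = ½ × 1.4286 × 6.7143 = 4.80.

4.80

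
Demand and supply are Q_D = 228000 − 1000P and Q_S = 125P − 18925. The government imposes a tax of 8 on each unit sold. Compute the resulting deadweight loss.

In inverse form: demand P = 228 − 0.001Q, supply P = 151.4 + 0.008Q.
Competitive equilibrium: 228 − 0.001Q = 151.4 + 0.008Q → Q* = 8511.1111, P* = 219.4889.
With the tax, the buyer price exceeds the seller price by 8: (228 − 0.001Q) − (151.4 + 0.008Q) = 8 → Q' = 7622.2222.
ΔQ = 8511.1111 − 7622.2222 = 888.8889; the wedge equals the tax, 8.
Deadweight loss = ½ × 888.8889 × 8 = 3555.56.

3555.56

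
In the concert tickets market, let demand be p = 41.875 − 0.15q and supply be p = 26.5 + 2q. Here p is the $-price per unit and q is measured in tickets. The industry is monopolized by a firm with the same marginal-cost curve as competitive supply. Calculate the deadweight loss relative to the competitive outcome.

Competitive equilibrium: 41.875 − 0.15q = 26.5 + 2q → q* = 7.1512, p* = 40.8023.
Marginal revenue: MR = 41.875 − 0.3q. Set MR = MC: 41.875 − 0.3q = 26.5 + 2q → q_m = 6.6848.
Price p_m = 41.875 − 0.15·6.6848 = 40.8723; MC(q_m) = 26.5 + 2·6.6848 = 39.8696.
Competitive q* = 7.1512, so Δq = 0.4664; wedge = 40.8723 − 39.8696 = 1.0027.
DWL = ½ × 0.4664 × 1.0027 = $0.23.

$0.23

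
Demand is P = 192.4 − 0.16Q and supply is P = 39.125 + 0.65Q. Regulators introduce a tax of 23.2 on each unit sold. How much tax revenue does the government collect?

Competitive equilibrium: 192.4 − 0.16Q = 39.125 + 0.65Q → Q* = 189.2284, P* = 162.1235.
With the tax, the buyer price exceeds the seller price by 23.2: (192.4 − 0.16Q) − (39.125 + 0.65Q) = 23.2 → Q' = 160.5864.
Tax revenue = 23.2 × 160.5864 = 3725.60.

3725.60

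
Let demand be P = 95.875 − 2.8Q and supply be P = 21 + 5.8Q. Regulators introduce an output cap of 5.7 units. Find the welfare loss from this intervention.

Competitive equilibrium: 95.875 − 2.8Q = 21 + 5.8Q → Q* = 8.7064, P* = 71.4971.
At Q = 5.7: demand price = 95.875 − 2.8·5.7 = 79.915; supply price = 21 + 5.8·5.7 = 54.06.
ΔQ = 8.7064 − 5.7 = 3.0064; wedge = 79.915 − 54.06 = 25.855.
Deadweight loss = ½ × 3.0064 × 25.855 = 38.87.

38.87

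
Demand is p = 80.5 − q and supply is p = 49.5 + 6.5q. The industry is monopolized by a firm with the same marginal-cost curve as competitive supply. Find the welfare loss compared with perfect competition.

0.89

Competitive equilibrium: 80.5 − q = 49.5 + 6.5q → q* = 4.1333, p* = 76.3667.
Marginal revenue: MR = 80.5 − 2q. Set MR = MC: 80.5 − 2q = 49.5 + 6.5q → q_m = 3.6471.
Price p_m = 80.5 − 1·3.6471 = 76.8529; MC(q_m) = 49.5 + 6.5·3.6471 = 73.2062.
Competitive q* = 4.1333, so Δq = 0.4862; wedge = 76.8529 − 73.2062 = 3.6467.
DWL = ½ × 0.4862 × 3.6467 = 0.89.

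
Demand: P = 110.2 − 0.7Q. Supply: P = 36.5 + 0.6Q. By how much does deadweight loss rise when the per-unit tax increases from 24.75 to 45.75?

569.42

Competitive equilibrium: 110.2 − 0.7Q = 36.5 + 0.6Q → Q* = 56.6923, P* = 70.5154.
For a per-unit tax t: ΔQ = t/1.3, so DWL = ½·t·(t/1.3) = t²/2.6.
At t = 24.75: DWL = 235.601. At t = 45.75: DWL = 805.024.
Increase = 805.024 − 235.601 = 569.42.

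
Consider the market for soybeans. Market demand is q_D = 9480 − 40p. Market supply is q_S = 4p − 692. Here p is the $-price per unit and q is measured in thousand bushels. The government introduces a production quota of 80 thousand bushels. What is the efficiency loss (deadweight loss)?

$3207.27 thousand

In inverse form: demand p = 237 − 0.025q, supply p = 173 + 0.25q.
Competitive equilibrium: 237 − 0.025q = 173 + 0.25q → q* = 232.7273, p* = 231.1818.
At q = 80: demand price = 237 − 0.025·80 = 235; supply price = 173 + 0.25·80 = 193.
Δq = 232.7273 − 80 = 152.7273; wedge = 235 − 193 = 42.
DWL = ½ × 152.7273 × 42 = $3207.27 thousand.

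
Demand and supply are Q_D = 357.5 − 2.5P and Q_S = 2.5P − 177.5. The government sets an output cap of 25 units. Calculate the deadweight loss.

In inverse form: demand P = 143 − 0.4Q, supply P = 71 + 0.4Q.
Competitive equilibrium: 143 − 0.4Q = 71 + 0.4Q → Q* = 90, P* = 107.
At Q = 25: demand price = 143 − 0.4·25 = 133; supply price = 71 + 0.4·25 = 81.
ΔQ = 90 − 25 = 65; wedge = 133 − 81 = 52.
The triangle = ½ × 65 × 52 = 1690.

1690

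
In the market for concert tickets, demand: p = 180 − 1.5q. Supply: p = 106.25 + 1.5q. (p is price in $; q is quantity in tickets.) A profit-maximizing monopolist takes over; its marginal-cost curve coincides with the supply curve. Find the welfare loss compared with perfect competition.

$100.72

Competitive equilibrium: 180 − 1.5q = 106.25 + 1.5q → q* = 24.5833, p* = 143.125.
Marginal revenue: MR = 180 − 3q. Set MR = MC: 180 − 3q = 106.25 + 1.5q → q_m = 16.3889.
Price p_m = 180 − 1.5·16.3889 = 155.4167; MC(q_m) = 106.25 + 1.5·16.3889 = 130.8334.
Competitive q* = 24.5833, so Δq = 8.1944; wedge = 155.4167 − 130.8334 = 24.5833.
Deadweight loss = ½ × 8.1944 × 24.5833 = $100.72.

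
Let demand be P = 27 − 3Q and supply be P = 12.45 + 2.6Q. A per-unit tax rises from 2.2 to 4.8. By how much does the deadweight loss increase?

1.625

Competitive equilibrium: 27 − 3Q = 12.45 + 2.6Q → Q* = 2.5982, P* = 19.2054.
For a per-unit tax t: ΔQ = t/5.6, so DWL = ½·t·(t/5.6) = t²/11.2.
At t = 2.2: DWL = 0.432. At t = 4.8: DWL = 2.057.
Increase = 2.057 − 0.432 = 1.625.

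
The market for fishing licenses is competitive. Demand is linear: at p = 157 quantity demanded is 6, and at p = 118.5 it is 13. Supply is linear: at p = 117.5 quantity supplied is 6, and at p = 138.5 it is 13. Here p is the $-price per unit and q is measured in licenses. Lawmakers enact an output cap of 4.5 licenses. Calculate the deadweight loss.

Demand slope = (118.5 − 157)/(13 − 6) = −5.5, so p = 190 − 5.5q.
Supply slope = (138.5 − 117.5)/(13 − 6) = 3, so p = 99.5 + 3q.
Competitive equilibrium: 190 − 5.5q = 99.5 + 3q → q* = 10.6471, p* = 131.4412.
At q = 4.5: demand price = 190 − 5.5·4.5 = 165.25; supply price = 99.5 + 3·4.5 = 113.
Δq = 10.6471 − 4.5 = 6.1471; wedge = 165.25 − 113 = 52.25.
The triangle = ½ × 6.1471 × 52.25 = $160.59.

$160.59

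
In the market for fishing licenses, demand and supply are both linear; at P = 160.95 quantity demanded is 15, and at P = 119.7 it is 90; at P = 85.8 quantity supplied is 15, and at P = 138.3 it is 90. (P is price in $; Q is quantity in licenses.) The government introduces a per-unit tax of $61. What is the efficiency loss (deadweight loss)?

Demand slope = (119.7 − 160.95)/(90 − 15) = −0.55, so P = 169.2 − 0.55Q.
Supply slope = (138.3 − 85.8)/(90 − 15) = 0.7, so P = 75.3 + 0.7Q.
Competitive equilibrium: 169.2 − 0.55Q = 75.3 + 0.7Q → Q* = 75.12, P* = 127.884.
With the tax, the buyer price exceeds the seller price by 61: (169.2 − 0.55Q) − (75.3 + 0.7Q) = 61 → Q' = 26.32.
ΔQ = 75.12 − 26.32 = 48.8; the wedge equals the tax, 61.
Deadweight loss = ½ × 48.8 × 61 = $1488.40.

$1488.40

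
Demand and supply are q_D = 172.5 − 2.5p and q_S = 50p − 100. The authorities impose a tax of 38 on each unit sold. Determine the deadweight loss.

In inverse form: demand p = 69 − 0.4q, supply p = 2 + 0.02q.
Competitive equilibrium: 69 − 0.4q = 2 + 0.02q → q* = 159.5238, p* = 5.1905.
With the tax, the buyer price exceeds the seller price by 38: (69 − 0.4q) − (2 + 0.02q) = 38 → q' = 69.0476.
Δq = 159.5238 − 69.0476 = 90.4762; the wedge equals the tax, 38.
Deadweight loss = ½ × 90.4762 × 38 = 1719.05.

1719.05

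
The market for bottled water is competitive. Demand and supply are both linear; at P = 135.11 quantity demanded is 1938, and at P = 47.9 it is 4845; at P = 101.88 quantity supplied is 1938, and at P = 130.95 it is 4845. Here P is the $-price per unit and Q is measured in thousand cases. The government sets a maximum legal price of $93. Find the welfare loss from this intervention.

Demand slope = (47.9 − 135.11)/(4845 − 1938) = −0.03, so P = 193.25 − 0.03Q.
Supply slope = (130.95 − 101.88)/(4845 − 1938) = 0.01, so P = 82.5 + 0.01Q.
Competitive equilibrium: 193.25 − 0.03Q = 82.5 + 0.01Q → Q* = 2768.75, P* = 110.1875.
At the ceiling P = 93, quantity supplied = (93 − 82.5)/0.01 = 1050.
Willingness to pay at Q' = 1050: 193.25 − 0.03·1050 = 161.75.
ΔQ = 2768.75 − 1050 = 1718.75; wedge = 161.75 − 93 = 68.75.
The triangle = ½ × 1718.75 × 68.75 = $59082.03 thousand.

$59082.03 thousand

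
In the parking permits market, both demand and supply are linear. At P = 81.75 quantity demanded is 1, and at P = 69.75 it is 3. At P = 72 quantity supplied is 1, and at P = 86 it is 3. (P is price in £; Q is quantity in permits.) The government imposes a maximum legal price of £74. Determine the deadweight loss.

£1.40

Demand slope = (69.75 − 81.75)/(3 − 1) = −6, so P = 87.75 − 6Q.
Supply slope = (86 − 72)/(3 − 1) = 7, so P = 65 + 7Q.
Competitive equilibrium: 87.75 − 6Q = 65 + 7Q → Q* = 1.75, P* = 77.25.
At the ceiling P = 74, quantity supplied = (74 − 65)/7 = 1.2857.
Willingness to pay at Q' = 1.2857: 87.75 − 6·1.2857 = 80.0358.
ΔQ = 1.75 − 1.2857 = 0.4643; wedge = 80.0358 − 74 = 6.0358.
DWL = ½ × 0.4643 × 6.0358 = £1.40.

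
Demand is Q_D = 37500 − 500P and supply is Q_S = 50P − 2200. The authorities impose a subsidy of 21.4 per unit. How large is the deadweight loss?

In inverse form: demand P = 75 − 0.002Q, supply P = 44 + 0.02Q.
Competitive equilibrium: 75 − 0.002Q = 44 + 0.02Q → Q* = 1409.0909, P* = 72.1818.
The subsidy lowers effective supply by 21.4: P = 22.6 + 0.02Q.
New quantity: 75 − 0.002Q = 22.6 + 0.02Q → Q' = 2381.8182.
Overproduction ΔQ = 2381.8182 − 1409.0909 = 972.7273; wedge = subsidy = 21.4.
Welfare loss = ½ × 972.7273 × 21.4 = 10408.18.

10408.18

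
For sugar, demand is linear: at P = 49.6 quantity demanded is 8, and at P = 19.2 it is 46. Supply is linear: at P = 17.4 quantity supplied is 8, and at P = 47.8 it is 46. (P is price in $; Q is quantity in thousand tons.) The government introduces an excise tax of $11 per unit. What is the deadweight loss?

$37.81 thousand

Demand slope = (19.2 − 49.6)/(46 − 8) = −0.8, so P = 56 − 0.8Q.
Supply slope = (47.8 − 17.4)/(46 − 8) = 0.8, so P = 11 + 0.8Q.
Competitive equilibrium: 56 − 0.8Q = 11 + 0.8Q → Q* = 28.125, P* = 33.5.
With the tax, the buyer price exceeds the seller price by 11: (56 − 0.8Q) − (11 + 0.8Q) = 11 → Q' = 21.25.
ΔQ = 28.125 − 21.25 = 6.875; the wedge equals the tax, 11.
Deadweight loss = ½ × 6.875 × 11 = $37.81 thousand.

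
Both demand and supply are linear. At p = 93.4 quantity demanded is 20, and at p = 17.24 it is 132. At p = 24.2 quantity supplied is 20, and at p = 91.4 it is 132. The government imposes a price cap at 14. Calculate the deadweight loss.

Demand slope = (17.24 − 93.4)/(132 − 20) = −0.68, so p = 107 − 0.68q.
Supply slope = (91.4 − 24.2)/(132 − 20) = 0.6, so p = 12.2 + 0.6q.
Competitive equilibrium: 107 − 0.68q = 12.2 + 0.6q → q* = 74.0625, p* = 56.6375.
At the ceiling p = 14, quantity supplied = (14 − 12.2)/0.6 = 3.
Willingness to pay at q' = 3: 107 − 0.68·3 = 104.96.
Δq = 74.0625 − 3 = 71.0625; wedge = 104.96 − 14 = 90.96.
The triangle = ½ × 71.0625 × 90.96 = 3231.92.

3231.92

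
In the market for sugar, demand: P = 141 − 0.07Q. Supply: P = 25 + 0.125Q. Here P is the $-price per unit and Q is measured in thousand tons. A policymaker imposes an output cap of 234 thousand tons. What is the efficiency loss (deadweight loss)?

Competitive equilibrium: 141 − 0.07Q = 25 + 0.125Q → Q* = 594.8718, P* = 99.359.
At Q = 234: demand price = 141 − 0.07·234 = 124.62; supply price = 25 + 0.125·234 = 54.25.
ΔQ = 594.8718 − 234 = 360.8718; wedge = 124.62 − 54.25 = 70.37.
Deadweight loss = ½ × 360.8718 × 70.37 = $12697.27 thousand.

$12697.27 thousand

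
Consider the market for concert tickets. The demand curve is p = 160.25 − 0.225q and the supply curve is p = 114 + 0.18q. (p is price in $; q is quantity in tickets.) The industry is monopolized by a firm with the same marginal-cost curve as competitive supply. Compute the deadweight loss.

$336.84

Competitive equilibrium: 160.25 − 0.225q = 114 + 0.18q → q* = 114.1975, p* = 134.5556.
Marginal revenue: MR = 160.25 − 0.45q. Set MR = MC: 160.25 − 0.45q = 114 + 0.18q → q_m = 73.4127.
Price p_m = 160.25 − 0.225·73.4127 = 143.7321; MC(q_m) = 114 + 0.18·73.4127 = 127.2143.
Competitive q* = 114.1975, so Δq = 40.7848; wedge = 143.7321 − 127.2143 = 16.5178.
The triangle = ½ × 40.7848 × 16.5178 = $336.84.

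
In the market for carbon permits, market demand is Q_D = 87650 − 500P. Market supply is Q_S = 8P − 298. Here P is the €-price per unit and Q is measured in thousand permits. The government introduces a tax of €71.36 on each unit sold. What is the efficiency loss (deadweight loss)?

In inverse form: demand P = 175.3 − 0.002Q, supply P = 37.25 + 0.125Q.
Competitive equilibrium: 175.3 − 0.002Q = 37.25 + 0.125Q → Q* = 1087.0079, P* = 173.126.
With the tax, the buyer price exceeds the seller price by 71.36: (175.3 − 0.002Q) − (37.25 + 0.125Q) = 71.36 → Q' = 525.1181.
ΔQ = 1087.0079 − 525.1181 = 561.8898; the wedge equals the tax, 71.36.
The triangle = ½ × 561.8898 × 71.36 = €20048.23 thousand.

€20048.23 thousand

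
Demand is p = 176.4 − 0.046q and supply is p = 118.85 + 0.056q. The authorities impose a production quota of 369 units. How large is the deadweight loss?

1943.57

Competitive equilibrium: 176.4 − 0.046q = 118.85 + 0.056q → q* = 564.2157, p* = 150.4461.
At q = 369: demand price = 176.4 − 0.046·369 = 159.426; supply price = 118.85 + 0.056·369 = 139.514.
Δq = 564.2157 − 369 = 195.2157; wedge = 159.426 − 139.514 = 19.912.
The triangle = ½ × 195.2157 × 19.912 = 1943.57.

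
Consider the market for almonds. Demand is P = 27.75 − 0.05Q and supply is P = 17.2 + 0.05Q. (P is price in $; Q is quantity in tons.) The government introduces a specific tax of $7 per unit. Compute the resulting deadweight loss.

Competitive equilibrium: 27.75 − 0.05Q = 17.2 + 0.05Q → Q* = 105.5, P* = 22.475.
With the tax, the buyer price exceeds the seller price by 7: (27.75 − 0.05Q) − (17.2 + 0.05Q) = 7 → Q' = 35.5.
ΔQ = 105.5 − 35.5 = 70; the wedge equals the tax, 7.
DWL = ½ × 70 × 7 = $245.

$245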